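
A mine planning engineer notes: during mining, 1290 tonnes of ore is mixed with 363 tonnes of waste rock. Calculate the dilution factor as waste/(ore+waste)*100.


Total material = ore + waste
= 1290 + 363 = 1653 tonnes
Dilution = waste / total * 100
= 363 / 1653 * 100
= 0.219600726 * 100
= 21.9601%

21.9601%


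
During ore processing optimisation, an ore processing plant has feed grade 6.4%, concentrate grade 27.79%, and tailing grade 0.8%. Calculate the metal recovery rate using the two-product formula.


Using the two-product formula:
R = 100 * c * (f - t) / (f * (c - t))
Numerator = 100 * 27.79 * (6.4 - 0.8)
= 100 * 27.79 * 5.6
= 15562.4
Denominator = 6.4 * (27.79 - 0.8)
= 6.4 * 26.99
= 172.736
R = 15562.4 / 172.736
= 90.0936%

90.0936%


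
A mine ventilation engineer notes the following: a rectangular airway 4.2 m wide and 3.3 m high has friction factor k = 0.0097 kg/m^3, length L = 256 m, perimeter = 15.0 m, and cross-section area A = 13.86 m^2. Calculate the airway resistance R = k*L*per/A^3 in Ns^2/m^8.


Compute the numerator:
k * L * per = 0.0097 * 256 * 15.0
= 37.248
Compute the denominator:
A^3 = 13.86^3 = 2662.500456
Resistance:
R = 37.248 / 2662.500456
= 0.014 Ns^2/m^8

0.014 Ns^2/m^8


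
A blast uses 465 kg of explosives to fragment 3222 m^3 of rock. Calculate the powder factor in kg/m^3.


0.1443 kg/m^3

Powder factor = explosive mass / rock volume
= 465 / 3222
= 0.1443 kg/m^3


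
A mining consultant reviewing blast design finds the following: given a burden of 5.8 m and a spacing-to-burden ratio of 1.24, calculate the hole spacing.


Spacing = burden * ratio
= 5.8 * 1.24
= 7.192 m

7.192 m


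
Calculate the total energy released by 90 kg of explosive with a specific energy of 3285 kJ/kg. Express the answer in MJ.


Energy = mass * specific_energy / 1000
= 90 * 3285 / 1000
= 295650 / 1000
= 295.65 MJ

295.65 MJ


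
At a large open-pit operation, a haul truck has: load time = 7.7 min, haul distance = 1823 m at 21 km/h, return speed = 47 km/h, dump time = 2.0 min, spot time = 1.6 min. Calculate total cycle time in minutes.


18.8358 min

Convert haul speed to m/min: 21 * 1000/60 = 350 m/min
Haul time = 1823 / 350 = 5.208571429 min
Convert return speed to m/min: 47 * 1000/60 = 783.3333333 m/min
Return time = 1823 / 783.3333333 = 2.327234043 min
Total cycle time:
= 7.7 + 5.208571429 + 2.0 + 2.327234043 + 1.6
= 18.8358 min


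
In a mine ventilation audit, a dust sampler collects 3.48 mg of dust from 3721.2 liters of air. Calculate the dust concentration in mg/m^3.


0.9352 mg/m^3

Convert liters to m^3: 1 m^3 = 1000 L
Concentration = mass / volume * 1000
= 3.48 / 3721.2 * 1000
= 0.0009351821993 * 1000
= 0.9352 mg/m^3


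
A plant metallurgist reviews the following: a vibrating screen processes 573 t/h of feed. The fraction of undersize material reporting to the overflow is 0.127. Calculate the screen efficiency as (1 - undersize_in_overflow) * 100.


87.3%

Screen efficiency = (1 - fraction of undersize in overflow) * 100
= (1 - 0.127) * 100
= 0.873 * 100
= 87.3%


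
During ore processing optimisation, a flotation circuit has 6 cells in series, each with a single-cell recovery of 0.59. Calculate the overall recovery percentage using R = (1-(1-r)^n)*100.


99.525%

Complement of single-cell recovery:
1 - r = 1 - 0.59 = 0.41
Raise to power n:
(1 - r)^6 = 0.41^6 = 0.004750104241
Overall recovery:
R = (1 - 0.004750104241) * 100
= 99.525%


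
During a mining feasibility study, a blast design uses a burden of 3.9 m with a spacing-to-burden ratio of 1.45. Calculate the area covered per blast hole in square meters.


22.0545 m^2

First, find the spacing:
Spacing = burden * ratio = 3.9 * 1.45
= 5.655 m
Then, calculate the area:
Area = burden * spacing = 3.9 * 5.655
= 22.0545 m^2


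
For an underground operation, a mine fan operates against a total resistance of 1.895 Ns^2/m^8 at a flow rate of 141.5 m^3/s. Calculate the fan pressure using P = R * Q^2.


37942.1638 Pa

Compute Q^2:
Q^2 = 141.5^2 = 20022.25
Compute pressure:
P = R * Q^2 = 1.895 * 20022.25
= 37942.1638 Pa


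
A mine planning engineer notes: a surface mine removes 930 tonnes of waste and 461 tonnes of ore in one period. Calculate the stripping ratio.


2.0174

Stripping ratio = waste tonnage / ore tonnage
= 930 / 461
= 2.0174


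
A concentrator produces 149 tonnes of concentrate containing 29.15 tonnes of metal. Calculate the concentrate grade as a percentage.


Grade = (metal in concentrate / concentrate mass) * 100
= (29.15 / 149) * 100
= 0.1956375839 * 100
= 19.5638%

19.5638%


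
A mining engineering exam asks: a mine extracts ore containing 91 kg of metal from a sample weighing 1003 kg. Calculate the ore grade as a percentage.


9.0728%

Ore grade = (metal mass / ore mass) * 100
= (91 / 1003) * 100
= 0.09072781655 * 100
= 9.0728%


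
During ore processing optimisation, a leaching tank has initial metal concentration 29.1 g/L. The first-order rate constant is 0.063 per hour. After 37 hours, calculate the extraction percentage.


90.2802%

Compute the exponent:
-k * t = -0.063 * 37 = -2.331
Remaining concentration:
C = 29.1 * exp(-2.331)
= 29.1 * 0.09719849997
= 2.828476349 g/L
Extracted = 29.1 - 2.828476349 = 26.27152365 g/L
Extraction % = 26.27152365 / 29.1 * 100
= 90.2802%


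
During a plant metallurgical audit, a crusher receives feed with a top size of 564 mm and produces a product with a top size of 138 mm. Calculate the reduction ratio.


4.087

Reduction ratio = feed size / product size
= 564 / 138
= 4.087


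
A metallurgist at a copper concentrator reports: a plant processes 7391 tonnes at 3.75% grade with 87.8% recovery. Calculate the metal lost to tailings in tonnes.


Total metal in feed:
= 7391 * 3.75 / 100 = 277.1625 tonnes
Metal recovered:
= 277.1625 * 87.8 / 100 = 243.348675 tonnes
Metal lost to tailings:
= 277.1625 - 243.348675
= 33.8138 tonnes

33.8138 tonnes


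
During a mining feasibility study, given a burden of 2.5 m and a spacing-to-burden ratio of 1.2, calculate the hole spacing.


Spacing = burden * ratio
= 2.5 * 1.2
= 3.0 m

3.0 m


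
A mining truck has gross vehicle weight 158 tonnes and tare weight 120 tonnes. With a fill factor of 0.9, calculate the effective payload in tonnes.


Maximum payload = gross - tare
= 158 - 120 = 38 tonnes
Effective payload = max payload * fill factor
= 38 * 0.9
= 34.2 tonnes

34.2 tonnes


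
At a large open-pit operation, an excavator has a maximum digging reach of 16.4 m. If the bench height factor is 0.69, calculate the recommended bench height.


Bench height = reach * factor
= 16.4 * 0.69
= 11.316 m

11.316 m


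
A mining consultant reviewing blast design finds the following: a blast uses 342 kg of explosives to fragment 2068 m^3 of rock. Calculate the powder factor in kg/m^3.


Powder factor = explosive mass / rock volume
= 342 / 2068
= 0.1654 kg/m^3

0.1654 kg/m^3


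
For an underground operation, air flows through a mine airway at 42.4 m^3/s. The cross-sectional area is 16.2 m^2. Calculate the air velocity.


2.6173 m/s

Velocity = flow rate / cross-sectional area
= 42.4 / 16.2
= 2.6173 m/s


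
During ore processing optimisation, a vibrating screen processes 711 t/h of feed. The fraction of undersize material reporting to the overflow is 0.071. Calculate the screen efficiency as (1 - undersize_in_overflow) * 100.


Screen efficiency = (1 - fraction of undersize in overflow) * 100
= (1 - 0.071) * 100
= 0.929 * 100
= 92.9%

92.9%


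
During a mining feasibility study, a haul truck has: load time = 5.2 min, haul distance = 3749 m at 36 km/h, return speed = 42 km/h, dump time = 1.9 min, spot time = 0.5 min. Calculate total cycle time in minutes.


19.204 min

Convert haul speed to m/min: 36 * 1000/60 = 600 m/min
Haul time = 3749 / 600 = 6.248333333 min
Convert return speed to m/min: 42 * 1000/60 = 700 m/min
Return time = 3749 / 700 = 5.355714286 min
Total cycle time:
= 5.2 + 6.248333333 + 1.9 + 5.355714286 + 0.5
= 19.204 min


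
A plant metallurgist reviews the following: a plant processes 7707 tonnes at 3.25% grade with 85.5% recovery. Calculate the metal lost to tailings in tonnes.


36.3192 tonnes

Total metal in feed:
= 7707 * 3.25 / 100 = 250.4775 tonnes
Metal recovered:
= 250.4775 * 85.5 / 100 = 214.1582625 tonnes
Metal lost to tailings:
= 250.4775 - 214.1582625
= 36.3192 tonnes


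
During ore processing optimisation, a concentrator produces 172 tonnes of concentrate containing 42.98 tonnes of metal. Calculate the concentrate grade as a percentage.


Grade = (metal in concentrate / concentrate mass) * 100
= (42.98 / 172) * 100
= 0.2498837209 * 100
= 24.9884%

24.9884%


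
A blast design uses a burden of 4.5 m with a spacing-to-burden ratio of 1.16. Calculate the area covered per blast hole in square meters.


First, find the spacing:
Spacing = burden * ratio = 4.5 * 1.16
= 5.22 m
Then, calculate the area:
Area = burden * spacing = 4.5 * 5.22
= 23.49 m^2

23.49 m^2


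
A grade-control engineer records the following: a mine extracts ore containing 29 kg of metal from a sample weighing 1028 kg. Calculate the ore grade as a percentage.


2.821%

Ore grade = (metal mass / ore mass) * 100
= (29 / 1028) * 100
= 0.02821011673 * 100
= 2.821%


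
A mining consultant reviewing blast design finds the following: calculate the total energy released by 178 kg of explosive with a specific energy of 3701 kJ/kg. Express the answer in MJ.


658.778 MJ

Energy = mass * specific_energy / 1000
= 178 * 3701 / 1000
= 658778 / 1000
= 658.778 MJ


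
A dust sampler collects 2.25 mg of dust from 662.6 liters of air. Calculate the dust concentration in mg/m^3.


Convert liters to m^3: 1 m^3 = 1000 L
Concentration = mass / volume * 1000
= 2.25 / 662.6 * 1000
= 0.003395713855 * 1000
= 3.3957 mg/m^3

3.3957 mg/m^3


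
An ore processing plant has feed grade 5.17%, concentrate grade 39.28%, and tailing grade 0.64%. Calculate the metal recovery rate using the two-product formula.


89.0722%

Using the two-product formula:
R = 100 * c * (f - t) / (f * (c - t))
Numerator = 100 * 39.28 * (5.17 - 0.64)
= 100 * 39.28 * 4.53
= 17793.84
Denominator = 5.17 * (39.28 - 0.64)
= 5.17 * 38.64
= 199.7688
R = 17793.84 / 199.7688
= 89.0722%


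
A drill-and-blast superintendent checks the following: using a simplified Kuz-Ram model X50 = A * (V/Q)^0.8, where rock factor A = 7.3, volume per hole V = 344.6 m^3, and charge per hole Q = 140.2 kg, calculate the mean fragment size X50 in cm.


Compute V/Q:
V/Q = 344.6 / 140.2 = 2.457917261
Raise to the power 0.8:
(V/Q)^0.8 = 2.457917261^0.8 = 2.053306621
Multiply by A:
X50 = 7.3 * 2.053306621
= 14.9891 cm

14.9891 cm


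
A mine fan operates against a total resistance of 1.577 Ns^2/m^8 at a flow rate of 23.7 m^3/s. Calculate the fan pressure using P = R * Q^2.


885.7851 Pa

Compute Q^2:
Q^2 = 23.7^2 = 561.69
Compute pressure:
P = R * Q^2 = 1.577 * 561.69
= 885.7851 Pa


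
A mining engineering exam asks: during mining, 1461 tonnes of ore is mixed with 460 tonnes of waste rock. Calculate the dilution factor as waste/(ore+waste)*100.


Total material = ore + waste
= 1461 + 460 = 1921 tonnes
Dilution = waste / total * 100
= 460 / 1921 * 100
= 0.2394586153 * 100
= 23.9459%

23.9459%


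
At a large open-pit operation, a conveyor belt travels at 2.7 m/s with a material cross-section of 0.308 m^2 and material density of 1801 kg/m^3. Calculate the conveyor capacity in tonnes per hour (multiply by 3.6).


Volumetric flow = speed * area
= 2.7 * 0.308 = 0.8316 m^3/s
Mass flow = volumetric * density
= 0.8316 * 1801 = 1497.7116 kg/s
Convert to t/h: multiply by 3.6
Capacity = 1497.7116 * 3.6
= 5391.7618 t/h

5391.7618 t/h


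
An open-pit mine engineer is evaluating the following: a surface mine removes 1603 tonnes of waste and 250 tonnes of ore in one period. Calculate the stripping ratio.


6.412

Stripping ratio = waste tonnage / ore tonnage
= 1603 / 250
= 6.412


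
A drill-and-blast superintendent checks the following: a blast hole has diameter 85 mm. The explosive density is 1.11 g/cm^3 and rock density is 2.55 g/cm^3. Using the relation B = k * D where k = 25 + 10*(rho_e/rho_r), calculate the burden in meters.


2.495 m

First, compute k:
rho_e / rho_r = 1.11 / 2.55 = 0.4352941176
k = 25 + 10 * 0.4352941176 = 29.35294118
Then, compute burden:
B = k * D / 1000 = 29.35294118 * 85 / 1000
= 2495 / 1000
= 2.495 m


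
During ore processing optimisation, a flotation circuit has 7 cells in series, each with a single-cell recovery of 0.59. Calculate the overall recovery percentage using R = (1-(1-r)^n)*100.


99.8052%

Complement of single-cell recovery:
1 - r = 1 - 0.59 = 0.41
Raise to power n:
(1 - r)^7 = 0.41^7 = 0.001947542739
Overall recovery:
R = (1 - 0.001947542739) * 100
= 99.8052%


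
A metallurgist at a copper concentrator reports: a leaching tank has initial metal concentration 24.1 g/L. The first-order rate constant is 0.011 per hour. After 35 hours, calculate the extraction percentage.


31.9549%

Compute the exponent:
-k * t = -0.011 * 35 = -0.385
Remaining concentration:
C = 24.1 * exp(-0.385)
= 24.1 * 0.6804506362
= 16.39886033 g/L
Extracted = 24.1 - 16.39886033 = 7.701139667 g/L
Extraction % = 7.701139667 / 24.1 * 100
= 31.9549%


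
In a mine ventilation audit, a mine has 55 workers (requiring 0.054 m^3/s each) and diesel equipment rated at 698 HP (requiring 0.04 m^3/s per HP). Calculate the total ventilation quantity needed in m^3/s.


30.89 m^3/s

Airflow for workers:
Q_people = 55 * 0.054 = 2.97 m^3/s
Airflow for diesel equipment:
Q_diesel = 698 * 0.04 = 27.92 m^3/s
Total ventilation:
Q_total = 2.97 + 27.92
= 30.89 m^3/s


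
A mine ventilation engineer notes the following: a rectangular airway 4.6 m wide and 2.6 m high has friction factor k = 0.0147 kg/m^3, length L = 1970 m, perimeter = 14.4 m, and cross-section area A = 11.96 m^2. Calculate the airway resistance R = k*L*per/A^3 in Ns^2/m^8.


Compute the numerator:
k * L * per = 0.0147 * 1970 * 14.4
= 417.0096
Compute the denominator:
A^3 = 11.96^3 = 1710.777536
Resistance:
R = 417.0096 / 1710.777536
= 0.2438 Ns^2/m^8

0.2438 Ns^2/m^8


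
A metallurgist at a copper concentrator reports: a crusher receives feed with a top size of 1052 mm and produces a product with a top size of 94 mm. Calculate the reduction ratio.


Reduction ratio = feed size / product size
= 1052 / 94
= 11.1915

11.1915


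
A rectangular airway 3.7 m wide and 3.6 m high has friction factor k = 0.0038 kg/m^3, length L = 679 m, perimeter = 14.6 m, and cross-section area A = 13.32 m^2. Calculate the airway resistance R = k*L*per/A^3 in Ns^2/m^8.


0.0159 Ns^2/m^8

Compute the numerator:
k * L * per = 0.0038 * 679 * 14.6
= 37.67092
Compute the denominator:
A^3 = 13.32^3 = 2363.266368
Resistance:
R = 37.67092 / 2363.266368
= 0.0159 Ns^2/m^8


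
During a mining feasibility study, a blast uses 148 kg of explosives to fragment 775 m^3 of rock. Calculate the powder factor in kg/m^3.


0.191 kg/m^3

Powder factor = explosive mass / rock volume
= 148 / 775
= 0.191 kg/m^3


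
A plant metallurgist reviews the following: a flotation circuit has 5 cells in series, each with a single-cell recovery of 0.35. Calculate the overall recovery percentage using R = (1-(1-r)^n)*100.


88.3971%

Complement of single-cell recovery:
1 - r = 1 - 0.35 = 0.65
Raise to power n:
(1 - r)^5 = 0.65^5 = 0.1160290625
Overall recovery:
R = (1 - 0.1160290625) * 100
= 88.3971%


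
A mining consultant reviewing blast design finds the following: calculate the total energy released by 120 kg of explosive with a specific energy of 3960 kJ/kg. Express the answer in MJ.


Energy = mass * specific_energy / 1000
= 120 * 3960 / 1000
= 475200 / 1000
= 475.2 MJ

475.2 MJ


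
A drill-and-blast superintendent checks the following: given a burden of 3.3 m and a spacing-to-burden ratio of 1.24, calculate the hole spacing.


4.092 m

Spacing = burden * ratio
= 3.3 * 1.24
= 4.092 m


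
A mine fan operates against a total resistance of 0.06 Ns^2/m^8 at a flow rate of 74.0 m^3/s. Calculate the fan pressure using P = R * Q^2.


328.56 Pa

Compute Q^2:
Q^2 = 74.0^2 = 5476.0
Compute pressure:
P = R * Q^2 = 0.06 * 5476.0
= 328.56 Pa


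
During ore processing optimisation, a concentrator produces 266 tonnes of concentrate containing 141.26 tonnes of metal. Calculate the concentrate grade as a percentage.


53.1053%

Grade = (metal in concentrate / concentrate mass) * 100
= (141.26 / 266) * 100
= 0.5310526316 * 100
= 53.1053%


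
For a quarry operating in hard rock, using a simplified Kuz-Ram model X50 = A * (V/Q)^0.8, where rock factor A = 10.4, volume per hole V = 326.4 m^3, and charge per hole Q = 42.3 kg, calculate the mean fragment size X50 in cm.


Compute V/Q:
V/Q = 326.4 / 42.3 = 7.716312057
Raise to the power 0.8:
(V/Q)^0.8 = 7.716312057^0.8 = 5.127761605
Multiply by A:
X50 = 10.4 * 5.127761605
= 53.3287 cm

53.3287 cm


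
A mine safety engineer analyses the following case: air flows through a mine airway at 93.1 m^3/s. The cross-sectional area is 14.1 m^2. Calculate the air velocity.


Velocity = flow rate / cross-sectional area
= 93.1 / 14.1
= 6.6028 m/s

6.6028 m/s


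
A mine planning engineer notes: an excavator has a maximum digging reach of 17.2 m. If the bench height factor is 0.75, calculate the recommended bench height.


Bench height = reach * factor
= 17.2 * 0.75
= 12.9 m

12.9 m


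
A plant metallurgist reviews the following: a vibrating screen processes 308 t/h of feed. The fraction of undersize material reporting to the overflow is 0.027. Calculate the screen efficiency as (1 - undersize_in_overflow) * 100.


97.3%

Screen efficiency = (1 - fraction of undersize in overflow) * 100
= (1 - 0.027) * 100
= 0.973 * 100
= 97.3%


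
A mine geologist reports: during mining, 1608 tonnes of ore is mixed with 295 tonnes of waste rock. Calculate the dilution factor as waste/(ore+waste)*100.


Total material = ore + waste
= 1608 + 295 = 1903 tonnes
Dilution = waste / total * 100
= 295 / 1903 * 100
= 0.155018392 * 100
= 15.5018%

15.5018%


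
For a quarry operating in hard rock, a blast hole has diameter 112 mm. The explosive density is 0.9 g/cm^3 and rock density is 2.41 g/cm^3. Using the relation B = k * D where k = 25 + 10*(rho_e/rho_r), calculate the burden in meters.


First, compute k:
rho_e / rho_r = 0.9 / 2.41 = 0.3734439834
k = 25 + 10 * 0.3734439834 = 28.73443983
Then, compute burden:
B = k * D / 1000 = 28.73443983 * 112 / 1000
= 3218.257261 / 1000
= 3.2183 m

3.2183 m


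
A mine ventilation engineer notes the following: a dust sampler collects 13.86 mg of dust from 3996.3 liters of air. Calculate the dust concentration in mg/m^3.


3.4682 mg/m^3

Convert liters to m^3: 1 m^3 = 1000 L
Concentration = mass / volume * 1000
= 13.86 / 3996.3 * 1000
= 0.003468208092 * 1000
= 3.4682 mg/m^3


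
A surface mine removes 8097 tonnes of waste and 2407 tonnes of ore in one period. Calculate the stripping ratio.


Stripping ratio = waste tonnage / ore tonnage
= 8097 / 2407
= 3.3639

3.3639


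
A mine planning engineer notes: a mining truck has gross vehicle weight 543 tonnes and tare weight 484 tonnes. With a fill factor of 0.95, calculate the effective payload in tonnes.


56.05 tonnes

Maximum payload = gross - tare
= 543 - 484 = 59 tonnes
Effective payload = max payload * fill factor
= 59 * 0.95
= 56.05 tonnes


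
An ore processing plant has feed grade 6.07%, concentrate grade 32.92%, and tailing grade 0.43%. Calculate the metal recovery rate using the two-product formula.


Using the two-product formula:
R = 100 * c * (f - t) / (f * (c - t))
Numerator = 100 * 32.92 * (6.07 - 0.43)
= 100 * 32.92 * 5.64
= 18566.88
Denominator = 6.07 * (32.92 - 0.43)
= 6.07 * 32.49
= 197.2143
R = 18566.88 / 197.2143
= 94.1457%

94.1457%


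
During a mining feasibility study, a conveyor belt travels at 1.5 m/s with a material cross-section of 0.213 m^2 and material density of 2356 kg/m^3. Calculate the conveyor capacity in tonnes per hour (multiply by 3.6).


Volumetric flow = speed * area
= 1.5 * 0.213 = 0.3195 m^3/s
Mass flow = volumetric * density
= 0.3195 * 2356 = 752.742 kg/s
Convert to t/h: multiply by 3.6
Capacity = 752.742 * 3.6
= 2709.8712 t/h

2709.8712 t/h


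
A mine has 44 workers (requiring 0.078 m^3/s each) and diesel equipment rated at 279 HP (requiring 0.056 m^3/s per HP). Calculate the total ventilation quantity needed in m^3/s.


Airflow for workers:
Q_people = 44 * 0.078 = 3.432 m^3/s
Airflow for diesel equipment:
Q_diesel = 279 * 0.056 = 15.624 m^3/s
Total ventilation:
Q_total = 3.432 + 15.624
= 19.056 m^3/s

19.056 m^3/s


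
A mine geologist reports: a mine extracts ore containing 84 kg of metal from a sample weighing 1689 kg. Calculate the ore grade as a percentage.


Ore grade = (metal mass / ore mass) * 100
= (84 / 1689) * 100
= 0.04973357016 * 100
= 4.9734%

4.9734%


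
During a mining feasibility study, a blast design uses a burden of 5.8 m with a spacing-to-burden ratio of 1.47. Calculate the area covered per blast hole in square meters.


49.4508 m^2

First, find the spacing:
Spacing = burden * ratio = 5.8 * 1.47
= 8.526 m
Then, calculate the area:
Area = burden * spacing = 5.8 * 8.526
= 49.4508 m^2


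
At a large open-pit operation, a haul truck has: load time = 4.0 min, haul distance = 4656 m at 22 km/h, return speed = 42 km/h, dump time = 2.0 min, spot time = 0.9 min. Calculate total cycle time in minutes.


26.2496 min

Convert haul speed to m/min: 22 * 1000/60 = 366.6666667 m/min
Haul time = 4656 / 366.6666667 = 12.69818182 min
Convert return speed to m/min: 42 * 1000/60 = 700 m/min
Return time = 4656 / 700 = 6.651428571 min
Total cycle time:
= 4.0 + 12.69818182 + 2.0 + 6.651428571 + 0.9
= 26.2496 min


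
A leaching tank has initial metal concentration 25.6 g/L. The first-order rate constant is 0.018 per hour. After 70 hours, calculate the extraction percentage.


71.6346%

Compute the exponent:
-k * t = -0.018 * 70 = -1.26
Remaining concentration:
C = 25.6 * exp(-1.26)
= 25.6 * 0.2836540265
= 7.261543078 g/L
Extracted = 25.6 - 7.261543078 = 18.33845692 g/L
Extraction % = 18.33845692 / 25.6 * 100
= 71.6346%


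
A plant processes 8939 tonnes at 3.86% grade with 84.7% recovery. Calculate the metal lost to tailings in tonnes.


Total metal in feed:
= 8939 * 3.86 / 100 = 345.0454 tonnes
Metal recovered:
= 345.0454 * 84.7 / 100 = 292.2534538 tonnes
Metal lost to tailings:
= 345.0454 - 292.2534538
= 52.7919 tonnes

52.7919 tonnes


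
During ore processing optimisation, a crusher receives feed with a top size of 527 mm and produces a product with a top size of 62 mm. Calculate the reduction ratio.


8.5

Reduction ratio = feed size / product size
= 527 / 62
= 8.5


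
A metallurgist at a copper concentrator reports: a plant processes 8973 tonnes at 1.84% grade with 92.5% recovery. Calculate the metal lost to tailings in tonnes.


Total metal in feed:
= 8973 * 1.84 / 100 = 165.1032 tonnes
Metal recovered:
= 165.1032 * 92.5 / 100 = 152.72046 tonnes
Metal lost to tailings:
= 165.1032 - 152.72046
= 12.3827 tonnes

12.3827 tonnes


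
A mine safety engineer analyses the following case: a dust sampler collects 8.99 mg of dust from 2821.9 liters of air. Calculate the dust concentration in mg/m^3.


Convert liters to m^3: 1 m^3 = 1000 L
Concentration = mass / volume * 1000
= 8.99 / 2821.9 * 1000
= 0.003185796804 * 1000
= 3.1858 mg/m^3

3.1858 mg/m^3


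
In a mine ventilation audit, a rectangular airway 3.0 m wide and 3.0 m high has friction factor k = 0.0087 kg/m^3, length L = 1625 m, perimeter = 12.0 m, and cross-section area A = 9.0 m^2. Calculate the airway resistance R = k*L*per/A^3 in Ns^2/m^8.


Compute the numerator:
k * L * per = 0.0087 * 1625 * 12.0
= 169.65
Compute the denominator:
A^3 = 9.0^3 = 729
Resistance:
R = 169.65 / 729
= 0.2327 Ns^2/m^8

0.2327 Ns^2/m^8


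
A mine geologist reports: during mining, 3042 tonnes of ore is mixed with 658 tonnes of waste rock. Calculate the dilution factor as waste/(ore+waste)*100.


17.7838%

Total material = ore + waste
= 3042 + 658 = 3700 tonnes
Dilution = waste / total * 100
= 658 / 3700 * 100
= 0.1778378378 * 100
= 17.7838%


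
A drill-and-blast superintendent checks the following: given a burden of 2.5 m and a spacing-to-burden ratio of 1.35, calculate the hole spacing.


3.375 m

Spacing = burden * ratio
= 2.5 * 1.35
= 3.375 m


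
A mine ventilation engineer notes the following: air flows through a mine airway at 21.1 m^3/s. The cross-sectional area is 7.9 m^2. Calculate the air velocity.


2.6709 m/s

Velocity = flow rate / cross-sectional area
= 21.1 / 7.9
= 2.6709 m/s


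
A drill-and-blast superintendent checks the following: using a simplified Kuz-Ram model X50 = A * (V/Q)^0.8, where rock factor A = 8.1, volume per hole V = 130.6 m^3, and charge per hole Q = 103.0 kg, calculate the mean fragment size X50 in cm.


Compute V/Q:
V/Q = 130.6 / 103.0 = 1.267961165
Raise to the power 0.8:
(V/Q)^0.8 = 1.267961165^0.8 = 1.209162756
Multiply by A:
X50 = 8.1 * 1.209162756
= 9.7942 cm

9.7942 cm


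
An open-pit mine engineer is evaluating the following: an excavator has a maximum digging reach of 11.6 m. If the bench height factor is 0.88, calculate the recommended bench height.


10.208 m

Bench height = reach * factor
= 11.6 * 0.88
= 10.208 m


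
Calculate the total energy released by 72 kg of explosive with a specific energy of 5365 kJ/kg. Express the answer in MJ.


Energy = mass * specific_energy / 1000
= 72 * 5365 / 1000
= 386280 / 1000
= 386.28 MJ

386.28 MJ


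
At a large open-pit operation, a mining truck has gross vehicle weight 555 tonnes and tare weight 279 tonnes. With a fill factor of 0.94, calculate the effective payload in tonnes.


259.44 tonnes

Maximum payload = gross - tare
= 555 - 279 = 276 tonnes
Effective payload = max payload * fill factor
= 276 * 0.94
= 259.44 tonnes


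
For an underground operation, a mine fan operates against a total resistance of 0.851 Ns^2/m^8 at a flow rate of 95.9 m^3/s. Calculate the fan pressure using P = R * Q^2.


7826.4853 Pa

Compute Q^2:
Q^2 = 95.9^2 = 9196.81
Compute pressure:
P = R * Q^2 = 0.851 * 9196.81
= 7826.4853 Pa


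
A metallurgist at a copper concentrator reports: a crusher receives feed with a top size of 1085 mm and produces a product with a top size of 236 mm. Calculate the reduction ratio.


Reduction ratio = feed size / product size
= 1085 / 236
= 4.5975

4.5975


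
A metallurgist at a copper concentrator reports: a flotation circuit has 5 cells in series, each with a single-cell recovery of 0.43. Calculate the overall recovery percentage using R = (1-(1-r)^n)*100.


Complement of single-cell recovery:
1 - r = 1 - 0.43 = 0.57
Raise to power n:
(1 - r)^5 = 0.57^5 = 0.0601692057
Overall recovery:
R = (1 - 0.0601692057) * 100
= 93.9831%

93.9831%


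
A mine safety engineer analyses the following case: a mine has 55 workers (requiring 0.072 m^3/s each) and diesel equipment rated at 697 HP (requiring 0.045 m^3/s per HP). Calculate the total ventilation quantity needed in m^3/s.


Airflow for workers:
Q_people = 55 * 0.072 = 3.96 m^3/s
Airflow for diesel equipment:
Q_diesel = 697 * 0.045 = 31.365 m^3/s
Total ventilation:
Q_total = 3.96 + 31.365
= 35.325 m^3/s

35.325 m^3/s


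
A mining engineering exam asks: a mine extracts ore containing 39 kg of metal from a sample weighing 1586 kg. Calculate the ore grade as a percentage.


Ore grade = (metal mass / ore mass) * 100
= (39 / 1586) * 100
= 0.02459016393 * 100
= 2.459%

2.459%


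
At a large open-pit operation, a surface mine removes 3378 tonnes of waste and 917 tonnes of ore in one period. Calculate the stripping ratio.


3.6838

Stripping ratio = waste tonnage / ore tonnage
= 3378 / 917
= 3.6838


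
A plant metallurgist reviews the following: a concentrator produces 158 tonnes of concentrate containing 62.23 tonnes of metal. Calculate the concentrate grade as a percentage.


Grade = (metal in concentrate / concentrate mass) * 100
= (62.23 / 158) * 100
= 0.3938607595 * 100
= 39.3861%

39.3861%


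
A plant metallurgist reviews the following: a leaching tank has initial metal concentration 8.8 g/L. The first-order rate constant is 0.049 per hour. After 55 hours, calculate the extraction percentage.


Compute the exponent:
-k * t = -0.049 * 55 = -2.695
Remaining concentration:
C = 8.8 * exp(-2.695)
= 8.8 * 0.06754238177
= 0.5943729596 g/L
Extracted = 8.8 - 0.5943729596 = 8.20562704 g/L
Extraction % = 8.20562704 / 8.8 * 100
= 93.2458%

93.2458%


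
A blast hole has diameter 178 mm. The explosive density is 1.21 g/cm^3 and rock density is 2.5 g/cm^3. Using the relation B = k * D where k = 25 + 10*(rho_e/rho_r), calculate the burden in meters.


First, compute k:
rho_e / rho_r = 1.21 / 2.5 = 0.484
k = 25 + 10 * 0.484 = 29.84
Then, compute burden:
B = k * D / 1000 = 29.84 * 178 / 1000
= 5311.52 / 1000
= 5.3115 m

5.3115 m


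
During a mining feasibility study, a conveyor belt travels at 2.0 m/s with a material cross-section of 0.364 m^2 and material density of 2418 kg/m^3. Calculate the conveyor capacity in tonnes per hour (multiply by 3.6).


6337.0944 t/h

Volumetric flow = speed * area
= 2.0 * 0.364 = 0.728 m^3/s
Mass flow = volumetric * density
= 0.728 * 2418 = 1760.304 kg/s
Convert to t/h: multiply by 3.6
Capacity = 1760.304 * 3.6
= 6337.0944 t/h


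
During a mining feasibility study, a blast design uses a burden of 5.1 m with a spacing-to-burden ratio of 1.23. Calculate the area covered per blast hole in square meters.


First, find the spacing:
Spacing = burden * ratio = 5.1 * 1.23
= 6.273 m
Then, calculate the area:
Area = burden * spacing = 5.1 * 6.273
= 31.9923 m^2

31.9923 m^2


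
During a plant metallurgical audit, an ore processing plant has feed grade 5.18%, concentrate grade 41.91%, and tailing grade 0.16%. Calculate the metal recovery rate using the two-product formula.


Using the two-product formula:
R = 100 * c * (f - t) / (f * (c - t))
Numerator = 100 * 41.91 * (5.18 - 0.16)
= 100 * 41.91 * 5.02
= 21038.82
Denominator = 5.18 * (41.91 - 0.16)
= 5.18 * 41.75
= 216.265
R = 21038.82 / 216.265
= 97.2826%

97.2826%


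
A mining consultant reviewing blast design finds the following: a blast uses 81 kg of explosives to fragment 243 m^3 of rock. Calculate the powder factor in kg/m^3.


0.3333 kg/m^3

Powder factor = explosive mass / rock volume
= 81 / 243
= 0.3333 kg/m^3


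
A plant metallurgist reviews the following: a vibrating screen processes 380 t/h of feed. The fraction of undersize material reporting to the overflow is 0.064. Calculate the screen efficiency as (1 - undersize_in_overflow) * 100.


93.6%

Screen efficiency = (1 - fraction of undersize in overflow) * 100
= (1 - 0.064) * 100
= 0.936 * 100
= 93.6%


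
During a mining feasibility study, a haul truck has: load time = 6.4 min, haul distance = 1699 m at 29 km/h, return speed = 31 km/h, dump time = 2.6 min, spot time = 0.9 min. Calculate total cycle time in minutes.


16.7036 min

Convert haul speed to m/min: 29 * 1000/60 = 483.3333333 m/min
Haul time = 1699 / 483.3333333 = 3.515172414 min
Convert return speed to m/min: 31 * 1000/60 = 516.6666667 m/min
Return time = 1699 / 516.6666667 = 3.288387097 min
Total cycle time:
= 6.4 + 3.515172414 + 2.6 + 3.288387097 + 0.9
= 16.7036 min


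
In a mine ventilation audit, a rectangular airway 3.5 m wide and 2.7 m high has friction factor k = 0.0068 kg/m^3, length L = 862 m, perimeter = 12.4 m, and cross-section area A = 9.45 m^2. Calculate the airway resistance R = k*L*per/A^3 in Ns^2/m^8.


Compute the numerator:
k * L * per = 0.0068 * 862 * 12.4
= 72.68384
Compute the denominator:
A^3 = 9.45^3 = 843.908625
Resistance:
R = 72.68384 / 843.908625
= 0.0861 Ns^2/m^8

0.0861 Ns^2/m^8


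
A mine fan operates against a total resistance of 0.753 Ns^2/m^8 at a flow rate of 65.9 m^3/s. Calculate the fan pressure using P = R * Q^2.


3270.1359 Pa

Compute Q^2:
Q^2 = 65.9^2 = 4342.81
Compute pressure:
P = R * Q^2 = 0.753 * 4342.81
= 3270.1359 Pa


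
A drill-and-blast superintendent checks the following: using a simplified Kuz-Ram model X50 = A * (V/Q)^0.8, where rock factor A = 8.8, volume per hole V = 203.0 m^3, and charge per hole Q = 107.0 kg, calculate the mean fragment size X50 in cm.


14.6883 cm

Compute V/Q:
V/Q = 203.0 / 107.0 = 1.897196262
Raise to the power 0.8:
(V/Q)^0.8 = 1.897196262^0.8 = 1.669128636
Multiply by A:
X50 = 8.8 * 1.669128636
= 14.6883 cm


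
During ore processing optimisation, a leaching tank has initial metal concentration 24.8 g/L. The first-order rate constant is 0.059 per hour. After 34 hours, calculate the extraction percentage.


Compute the exponent:
-k * t = -0.059 * 34 = -2.006
Remaining concentration:
C = 24.8 * exp(-2.006)
= 24.8 * 0.1345257027
= 3.336237427 g/L
Extracted = 24.8 - 3.336237427 = 21.46376257 g/L
Extraction % = 21.46376257 / 24.8 * 100
= 86.5474%

86.5474%


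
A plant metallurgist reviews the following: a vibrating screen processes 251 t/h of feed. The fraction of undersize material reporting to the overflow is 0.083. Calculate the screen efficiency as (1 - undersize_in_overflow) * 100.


Screen efficiency = (1 - fraction of undersize in overflow) * 100
= (1 - 0.083) * 100
= 0.917 * 100
= 91.7%

91.7%


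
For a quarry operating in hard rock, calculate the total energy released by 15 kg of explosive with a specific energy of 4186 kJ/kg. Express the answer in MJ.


Energy = mass * specific_energy / 1000
= 15 * 4186 / 1000
= 62790 / 1000
= 62.79 MJ

62.79 MJ


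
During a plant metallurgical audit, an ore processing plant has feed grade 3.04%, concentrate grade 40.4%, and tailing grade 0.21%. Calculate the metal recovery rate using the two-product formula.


Using the two-product formula:
R = 100 * c * (f - t) / (f * (c - t))
Numerator = 100 * 40.4 * (3.04 - 0.21)
= 100 * 40.4 * 2.83
= 11433.2
Denominator = 3.04 * (40.4 - 0.21)
= 3.04 * 40.19
= 122.1776
R = 11433.2 / 122.1776
= 93.5785%

93.5785%


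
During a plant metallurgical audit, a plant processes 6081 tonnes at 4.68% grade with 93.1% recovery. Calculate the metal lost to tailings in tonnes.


Total metal in feed:
= 6081 * 4.68 / 100 = 284.5908 tonnes
Metal recovered:
= 284.5908 * 93.1 / 100 = 264.9540348 tonnes
Metal lost to tailings:
= 284.5908 - 264.9540348
= 19.6368 tonnes

19.6368 tonnes


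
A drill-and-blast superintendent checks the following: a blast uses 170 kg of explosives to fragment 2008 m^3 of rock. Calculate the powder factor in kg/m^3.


Powder factor = explosive mass / rock volume
= 170 / 2008
= 0.0847 kg/m^3

0.0847 kg/m^3


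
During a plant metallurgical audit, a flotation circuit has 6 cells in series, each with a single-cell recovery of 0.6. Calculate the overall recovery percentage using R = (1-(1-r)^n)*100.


99.5904%

Complement of single-cell recovery:
1 - r = 1 - 0.6 = 0.4
Raise to power n:
(1 - r)^6 = 0.4^6 = 0.004096
Overall recovery:
R = (1 - 0.004096) * 100
= 99.5904%


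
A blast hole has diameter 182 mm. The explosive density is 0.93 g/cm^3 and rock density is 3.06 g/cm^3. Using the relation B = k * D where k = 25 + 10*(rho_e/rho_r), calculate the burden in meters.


First, compute k:
rho_e / rho_r = 0.93 / 3.06 = 0.3039215686
k = 25 + 10 * 0.3039215686 = 28.03921569
Then, compute burden:
B = k * D / 1000 = 28.03921569 * 182 / 1000
= 5103.137255 / 1000
= 5.1031 m

5.1031 m


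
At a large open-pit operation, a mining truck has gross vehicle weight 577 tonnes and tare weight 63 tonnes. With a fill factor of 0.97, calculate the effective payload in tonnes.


Maximum payload = gross - tare
= 577 - 63 = 514 tonnes
Effective payload = max payload * fill factor
= 514 * 0.97
= 498.58 tonnes

498.58 tonnes


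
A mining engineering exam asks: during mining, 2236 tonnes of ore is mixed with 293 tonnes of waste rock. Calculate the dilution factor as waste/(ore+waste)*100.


11.5856%

Total material = ore + waste
= 2236 + 293 = 2529 tonnes
Dilution = waste / total * 100
= 293 / 2529 * 100
= 0.1158560696 * 100
= 11.5856%


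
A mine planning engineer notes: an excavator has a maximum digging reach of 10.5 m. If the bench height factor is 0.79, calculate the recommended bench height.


8.295 m

Bench height = reach * factor
= 10.5 * 0.79
= 8.295 m


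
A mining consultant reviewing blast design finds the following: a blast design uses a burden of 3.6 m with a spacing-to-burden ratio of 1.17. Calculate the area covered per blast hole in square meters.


First, find the spacing:
Spacing = burden * ratio = 3.6 * 1.17
= 4.212 m
Then, calculate the area:
Area = burden * spacing = 3.6 * 4.212
= 15.1632 m^2

15.1632 m^2


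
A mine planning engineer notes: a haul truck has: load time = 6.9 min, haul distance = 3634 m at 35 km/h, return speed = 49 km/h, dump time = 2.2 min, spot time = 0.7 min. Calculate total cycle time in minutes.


Convert haul speed to m/min: 35 * 1000/60 = 583.3333333 m/min
Haul time = 3634 / 583.3333333 = 6.229714286 min
Convert return speed to m/min: 49 * 1000/60 = 816.6666667 m/min
Return time = 3634 / 816.6666667 = 4.449795918 min
Total cycle time:
= 6.9 + 6.229714286 + 2.2 + 4.449795918 + 0.7
= 20.4795 min

20.4795 min


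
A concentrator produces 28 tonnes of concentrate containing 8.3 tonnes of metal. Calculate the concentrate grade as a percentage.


29.6429%

Grade = (metal in concentrate / concentrate mass) * 100
= (8.3 / 28) * 100
= 0.2964285714 * 100
= 29.6429%


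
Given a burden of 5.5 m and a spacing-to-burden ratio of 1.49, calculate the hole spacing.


8.195 m

Spacing = burden * ratio
= 5.5 * 1.49
= 8.195 m


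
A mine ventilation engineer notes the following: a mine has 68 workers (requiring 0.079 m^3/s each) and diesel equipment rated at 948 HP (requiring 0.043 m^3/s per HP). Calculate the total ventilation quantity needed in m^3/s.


46.136 m^3/s

Airflow for workers:
Q_people = 68 * 0.079 = 5.372 m^3/s
Airflow for diesel equipment:
Q_diesel = 948 * 0.043 = 40.764 m^3/s
Total ventilation:
Q_total = 5.372 + 40.764
= 46.136 m^3/s


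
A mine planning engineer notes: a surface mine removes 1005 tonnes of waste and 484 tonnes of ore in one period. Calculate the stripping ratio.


2.0764

Stripping ratio = waste tonnage / ore tonnage
= 1005 / 484
= 2.0764


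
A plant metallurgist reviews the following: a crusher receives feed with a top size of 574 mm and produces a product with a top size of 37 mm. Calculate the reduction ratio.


Reduction ratio = feed size / product size
= 574 / 37
= 15.5135

15.5135


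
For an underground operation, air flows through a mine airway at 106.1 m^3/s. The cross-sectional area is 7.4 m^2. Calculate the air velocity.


Velocity = flow rate / cross-sectional area
= 106.1 / 7.4
= 14.3378 m/s

14.3378 m/s


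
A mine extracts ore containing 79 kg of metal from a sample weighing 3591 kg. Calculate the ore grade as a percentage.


2.1999%

Ore grade = (metal mass / ore mass) * 100
= (79 / 3591) * 100
= 0.02199944305 * 100
= 2.1999%


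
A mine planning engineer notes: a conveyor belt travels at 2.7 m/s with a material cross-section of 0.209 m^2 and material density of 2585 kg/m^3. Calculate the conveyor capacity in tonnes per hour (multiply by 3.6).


5251.3758 t/h

Volumetric flow = speed * area
= 2.7 * 0.209 = 0.5643 m^3/s
Mass flow = volumetric * density
= 0.5643 * 2585 = 1458.7155 kg/s
Convert to t/h: multiply by 3.6
Capacity = 1458.7155 * 3.6
= 5251.3758 t/h


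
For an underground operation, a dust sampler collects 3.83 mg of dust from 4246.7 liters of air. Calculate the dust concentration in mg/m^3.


Convert liters to m^3: 1 m^3 = 1000 L
Concentration = mass / volume * 1000
= 3.83 / 4246.7 * 1000
= 0.0009018767514 * 1000
= 0.9019 mg/m^3

0.9019 mg/m^3
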